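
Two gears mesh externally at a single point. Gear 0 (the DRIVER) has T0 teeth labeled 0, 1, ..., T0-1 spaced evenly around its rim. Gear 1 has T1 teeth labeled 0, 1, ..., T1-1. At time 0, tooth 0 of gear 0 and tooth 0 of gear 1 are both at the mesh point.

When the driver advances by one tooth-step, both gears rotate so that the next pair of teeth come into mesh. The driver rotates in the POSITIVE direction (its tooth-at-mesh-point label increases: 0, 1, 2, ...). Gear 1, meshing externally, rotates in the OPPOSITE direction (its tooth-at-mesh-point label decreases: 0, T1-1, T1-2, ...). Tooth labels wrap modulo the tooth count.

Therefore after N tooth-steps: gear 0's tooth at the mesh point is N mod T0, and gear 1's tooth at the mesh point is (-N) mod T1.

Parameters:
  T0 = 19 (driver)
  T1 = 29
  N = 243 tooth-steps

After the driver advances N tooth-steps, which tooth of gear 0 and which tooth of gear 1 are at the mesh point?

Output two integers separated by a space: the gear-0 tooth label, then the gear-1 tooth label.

Gear 0 (driver, T0=19): tooth at mesh = N mod T0
  243 = 12 * 19 + 15, so 243 mod 19 = 15
  gear 0 tooth = 15
Gear 1 (driven, T1=29): tooth at mesh = (-N) mod T1
  243 = 8 * 29 + 11, so 243 mod 29 = 11
  (-243) mod 29 = (-11) mod 29 = 29 - 11 = 18
Mesh after 243 steps: gear-0 tooth 15 meets gear-1 tooth 18

Answer: 15 18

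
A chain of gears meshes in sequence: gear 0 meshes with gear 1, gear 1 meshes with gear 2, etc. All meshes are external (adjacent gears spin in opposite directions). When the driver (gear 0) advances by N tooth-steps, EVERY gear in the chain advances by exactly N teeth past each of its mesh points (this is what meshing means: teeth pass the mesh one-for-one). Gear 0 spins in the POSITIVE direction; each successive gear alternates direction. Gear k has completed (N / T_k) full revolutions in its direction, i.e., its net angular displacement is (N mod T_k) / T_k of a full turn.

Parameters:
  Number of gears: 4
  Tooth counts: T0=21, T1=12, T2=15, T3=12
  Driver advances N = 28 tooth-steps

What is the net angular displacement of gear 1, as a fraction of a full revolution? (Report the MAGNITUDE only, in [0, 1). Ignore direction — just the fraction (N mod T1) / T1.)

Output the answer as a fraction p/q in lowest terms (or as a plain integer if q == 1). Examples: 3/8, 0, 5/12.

Chain of 4 gears, tooth counts: [21, 12, 15, 12]
  gear 0: T0=21, direction=positive, advance = 28 mod 21 = 7 teeth = 7/21 turn
  gear 1: T1=12, direction=negative, advance = 28 mod 12 = 4 teeth = 4/12 turn
  gear 2: T2=15, direction=positive, advance = 28 mod 15 = 13 teeth = 13/15 turn
  gear 3: T3=12, direction=negative, advance = 28 mod 12 = 4 teeth = 4/12 turn
Gear 1: 28 mod 12 = 4
Fraction = 4 / 12 = 1/3 (gcd(4,12)=4) = 1/3

Answer: 1/3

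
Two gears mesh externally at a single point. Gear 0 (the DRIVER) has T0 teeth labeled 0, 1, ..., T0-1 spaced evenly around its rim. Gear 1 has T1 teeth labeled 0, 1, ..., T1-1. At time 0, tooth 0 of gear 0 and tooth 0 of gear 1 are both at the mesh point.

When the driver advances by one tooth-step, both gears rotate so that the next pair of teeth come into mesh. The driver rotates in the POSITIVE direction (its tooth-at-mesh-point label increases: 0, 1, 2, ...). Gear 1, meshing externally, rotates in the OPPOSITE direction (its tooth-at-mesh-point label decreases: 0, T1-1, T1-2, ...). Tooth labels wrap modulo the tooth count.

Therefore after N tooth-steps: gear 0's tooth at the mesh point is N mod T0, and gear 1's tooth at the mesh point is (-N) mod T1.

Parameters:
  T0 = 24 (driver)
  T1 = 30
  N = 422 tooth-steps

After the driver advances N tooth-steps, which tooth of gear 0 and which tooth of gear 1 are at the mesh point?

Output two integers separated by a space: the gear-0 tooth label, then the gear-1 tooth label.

Gear 0 (driver, T0=24): tooth at mesh = N mod T0
  422 = 17 * 24 + 14, so 422 mod 24 = 14
  gear 0 tooth = 14
Gear 1 (driven, T1=30): tooth at mesh = (-N) mod T1
  422 = 14 * 30 + 2, so 422 mod 30 = 2
  (-422) mod 30 = (-2) mod 30 = 30 - 2 = 28
Mesh after 422 steps: gear-0 tooth 14 meets gear-1 tooth 28

Answer: 14 28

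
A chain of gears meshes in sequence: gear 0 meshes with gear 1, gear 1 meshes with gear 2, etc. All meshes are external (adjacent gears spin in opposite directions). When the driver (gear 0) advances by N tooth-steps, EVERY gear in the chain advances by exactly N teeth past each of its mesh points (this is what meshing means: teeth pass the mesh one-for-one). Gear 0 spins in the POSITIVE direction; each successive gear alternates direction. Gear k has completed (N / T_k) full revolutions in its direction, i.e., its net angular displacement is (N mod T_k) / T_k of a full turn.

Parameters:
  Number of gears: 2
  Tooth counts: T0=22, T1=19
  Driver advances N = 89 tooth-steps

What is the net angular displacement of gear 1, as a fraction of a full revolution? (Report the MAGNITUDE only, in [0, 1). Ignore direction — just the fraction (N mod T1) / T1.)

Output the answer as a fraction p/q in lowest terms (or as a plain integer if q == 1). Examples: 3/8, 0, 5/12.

Answer: 13/19

Derivation:
Chain of 2 gears, tooth counts: [22, 19]
  gear 0: T0=22, direction=positive, advance = 89 mod 22 = 1 teeth = 1/22 turn
  gear 1: T1=19, direction=negative, advance = 89 mod 19 = 13 teeth = 13/19 turn
Gear 1: 89 mod 19 = 13
Fraction = 13 / 19 = 13/19 (gcd(13,19)=1) = 13/19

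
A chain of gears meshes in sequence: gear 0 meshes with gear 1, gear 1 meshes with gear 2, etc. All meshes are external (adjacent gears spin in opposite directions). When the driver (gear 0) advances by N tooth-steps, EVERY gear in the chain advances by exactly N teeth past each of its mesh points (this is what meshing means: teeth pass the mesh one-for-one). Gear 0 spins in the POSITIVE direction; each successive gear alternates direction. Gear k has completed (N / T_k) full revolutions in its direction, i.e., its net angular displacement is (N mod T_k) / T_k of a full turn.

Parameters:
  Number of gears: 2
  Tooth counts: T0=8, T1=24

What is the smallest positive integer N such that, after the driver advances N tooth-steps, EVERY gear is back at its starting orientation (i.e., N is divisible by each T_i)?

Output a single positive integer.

Gear k returns to start when N is a multiple of T_k.
All gears at start simultaneously when N is a common multiple of [8, 24]; the smallest such N is lcm(8, 24).
Start: lcm = T0 = 8
Fold in T1=24: gcd(8, 24) = 8; lcm(8, 24) = 8 * 24 / 8 = 192 / 8 = 24
Full cycle length = 24

Answer: 24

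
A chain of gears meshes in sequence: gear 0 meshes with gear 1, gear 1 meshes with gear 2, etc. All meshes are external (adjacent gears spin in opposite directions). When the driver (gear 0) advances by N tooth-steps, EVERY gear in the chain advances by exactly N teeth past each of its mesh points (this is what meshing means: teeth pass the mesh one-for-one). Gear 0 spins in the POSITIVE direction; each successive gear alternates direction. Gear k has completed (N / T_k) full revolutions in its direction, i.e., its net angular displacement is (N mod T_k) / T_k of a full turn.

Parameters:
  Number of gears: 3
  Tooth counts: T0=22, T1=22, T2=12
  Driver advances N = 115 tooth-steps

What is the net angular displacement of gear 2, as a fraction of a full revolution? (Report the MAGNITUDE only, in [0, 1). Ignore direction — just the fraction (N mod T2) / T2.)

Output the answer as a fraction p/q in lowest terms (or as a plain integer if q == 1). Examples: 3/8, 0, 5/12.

Answer: 7/12

Derivation:
Chain of 3 gears, tooth counts: [22, 22, 12]
  gear 0: T0=22, direction=positive, advance = 115 mod 22 = 5 teeth = 5/22 turn
  gear 1: T1=22, direction=negative, advance = 115 mod 22 = 5 teeth = 5/22 turn
  gear 2: T2=12, direction=positive, advance = 115 mod 12 = 7 teeth = 7/12 turn
Gear 2: 115 mod 12 = 7
Fraction = 7 / 12 = 7/12 (gcd(7,12)=1) = 7/12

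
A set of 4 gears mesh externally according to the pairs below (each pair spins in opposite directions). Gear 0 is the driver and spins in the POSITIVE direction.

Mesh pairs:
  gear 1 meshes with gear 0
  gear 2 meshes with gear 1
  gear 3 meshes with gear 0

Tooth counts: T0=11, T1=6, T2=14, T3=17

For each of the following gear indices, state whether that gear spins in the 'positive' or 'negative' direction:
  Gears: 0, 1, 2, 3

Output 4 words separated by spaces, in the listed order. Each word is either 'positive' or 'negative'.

Answer: positive negative positive negative

Derivation:
Gear 0 (driver): positive (depth 0)
  gear 1: meshes with gear 0 -> depth 1 -> negative (opposite of gear 0)
  gear 2: meshes with gear 1 -> depth 2 -> positive (opposite of gear 1)
  gear 3: meshes with gear 0 -> depth 1 -> negative (opposite of gear 0)
Queried indices 0, 1, 2, 3 -> positive, negative, positive, negative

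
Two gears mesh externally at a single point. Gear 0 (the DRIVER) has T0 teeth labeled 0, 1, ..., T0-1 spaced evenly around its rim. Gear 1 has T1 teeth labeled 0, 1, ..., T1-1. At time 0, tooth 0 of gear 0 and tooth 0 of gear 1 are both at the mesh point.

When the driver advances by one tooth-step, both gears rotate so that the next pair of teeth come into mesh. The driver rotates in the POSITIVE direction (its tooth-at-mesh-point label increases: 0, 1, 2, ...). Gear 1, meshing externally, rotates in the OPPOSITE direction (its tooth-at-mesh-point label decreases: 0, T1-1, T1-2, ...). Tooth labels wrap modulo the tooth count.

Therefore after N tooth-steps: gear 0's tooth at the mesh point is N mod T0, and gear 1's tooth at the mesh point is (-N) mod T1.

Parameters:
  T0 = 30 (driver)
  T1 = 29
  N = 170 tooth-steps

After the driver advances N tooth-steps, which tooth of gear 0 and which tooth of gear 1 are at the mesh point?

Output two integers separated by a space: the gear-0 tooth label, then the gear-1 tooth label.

Gear 0 (driver, T0=30): tooth at mesh = N mod T0
  170 = 5 * 30 + 20, so 170 mod 30 = 20
  gear 0 tooth = 20
Gear 1 (driven, T1=29): tooth at mesh = (-N) mod T1
  170 = 5 * 29 + 25, so 170 mod 29 = 25
  (-170) mod 29 = (-25) mod 29 = 29 - 25 = 4
Mesh after 170 steps: gear-0 tooth 20 meets gear-1 tooth 4

Answer: 20 4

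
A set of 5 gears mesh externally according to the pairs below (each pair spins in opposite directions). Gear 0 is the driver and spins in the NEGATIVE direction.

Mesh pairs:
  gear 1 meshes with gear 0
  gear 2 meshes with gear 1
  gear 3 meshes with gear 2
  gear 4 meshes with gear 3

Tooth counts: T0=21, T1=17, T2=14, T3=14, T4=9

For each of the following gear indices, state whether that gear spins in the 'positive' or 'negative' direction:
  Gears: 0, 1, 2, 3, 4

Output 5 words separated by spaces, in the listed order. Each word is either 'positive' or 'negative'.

Answer: negative positive negative positive negative

Derivation:
Gear 0 (driver): negative (depth 0)
  gear 1: meshes with gear 0 -> depth 1 -> positive (opposite of gear 0)
  gear 2: meshes with gear 1 -> depth 2 -> negative (opposite of gear 1)
  gear 3: meshes with gear 2 -> depth 3 -> positive (opposite of gear 2)
  gear 4: meshes with gear 3 -> depth 4 -> negative (opposite of gear 3)
Queried indices 0, 1, 2, 3, 4 -> negative, positive, negative, positive, negative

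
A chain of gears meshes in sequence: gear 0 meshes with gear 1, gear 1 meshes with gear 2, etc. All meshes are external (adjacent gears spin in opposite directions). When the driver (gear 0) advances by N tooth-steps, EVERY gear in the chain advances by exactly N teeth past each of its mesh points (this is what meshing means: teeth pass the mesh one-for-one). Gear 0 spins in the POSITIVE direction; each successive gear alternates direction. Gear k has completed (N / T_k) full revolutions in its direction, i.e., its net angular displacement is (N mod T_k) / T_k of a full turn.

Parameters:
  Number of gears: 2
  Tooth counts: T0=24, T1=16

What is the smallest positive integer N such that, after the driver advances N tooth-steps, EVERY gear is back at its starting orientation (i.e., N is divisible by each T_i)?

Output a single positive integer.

Gear k returns to start when N is a multiple of T_k.
All gears at start simultaneously when N is a common multiple of [24, 16]; the smallest such N is lcm(24, 16).
Start: lcm = T0 = 24
Fold in T1=16: gcd(24, 16) = 8; lcm(24, 16) = 24 * 16 / 8 = 384 / 8 = 48
Full cycle length = 48

Answer: 48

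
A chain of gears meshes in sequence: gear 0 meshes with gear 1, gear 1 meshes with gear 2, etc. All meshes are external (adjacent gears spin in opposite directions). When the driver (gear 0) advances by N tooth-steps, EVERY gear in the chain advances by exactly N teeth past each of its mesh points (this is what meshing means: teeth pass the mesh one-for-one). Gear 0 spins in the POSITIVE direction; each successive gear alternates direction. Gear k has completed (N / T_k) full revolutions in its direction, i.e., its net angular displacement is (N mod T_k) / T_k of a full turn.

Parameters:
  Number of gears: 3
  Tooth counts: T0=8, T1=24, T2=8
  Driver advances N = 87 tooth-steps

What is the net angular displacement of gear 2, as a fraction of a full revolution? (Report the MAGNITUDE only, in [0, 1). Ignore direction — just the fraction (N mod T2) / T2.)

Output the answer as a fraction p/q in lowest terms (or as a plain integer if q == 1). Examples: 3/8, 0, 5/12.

Answer: 7/8

Derivation:
Chain of 3 gears, tooth counts: [8, 24, 8]
  gear 0: T0=8, direction=positive, advance = 87 mod 8 = 7 teeth = 7/8 turn
  gear 1: T1=24, direction=negative, advance = 87 mod 24 = 15 teeth = 15/24 turn
  gear 2: T2=8, direction=positive, advance = 87 mod 8 = 7 teeth = 7/8 turn
Gear 2: 87 mod 8 = 7
Fraction = 7 / 8 = 7/8 (gcd(7,8)=1) = 7/8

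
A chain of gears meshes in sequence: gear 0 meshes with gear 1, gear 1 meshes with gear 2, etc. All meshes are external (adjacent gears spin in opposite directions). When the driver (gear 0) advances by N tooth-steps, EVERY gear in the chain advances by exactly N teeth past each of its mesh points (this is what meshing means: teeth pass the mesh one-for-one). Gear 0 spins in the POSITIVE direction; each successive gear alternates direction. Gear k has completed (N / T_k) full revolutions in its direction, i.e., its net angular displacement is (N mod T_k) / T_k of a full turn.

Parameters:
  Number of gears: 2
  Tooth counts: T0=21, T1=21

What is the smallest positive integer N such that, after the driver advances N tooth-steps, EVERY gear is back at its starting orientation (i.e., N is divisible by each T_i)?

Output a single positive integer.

Gear k returns to start when N is a multiple of T_k.
All gears at start simultaneously when N is a common multiple of [21, 21]; the smallest such N is lcm(21, 21).
Start: lcm = T0 = 21
Fold in T1=21: gcd(21, 21) = 21; lcm(21, 21) = 21 * 21 / 21 = 441 / 21 = 21
Full cycle length = 21

Answer: 21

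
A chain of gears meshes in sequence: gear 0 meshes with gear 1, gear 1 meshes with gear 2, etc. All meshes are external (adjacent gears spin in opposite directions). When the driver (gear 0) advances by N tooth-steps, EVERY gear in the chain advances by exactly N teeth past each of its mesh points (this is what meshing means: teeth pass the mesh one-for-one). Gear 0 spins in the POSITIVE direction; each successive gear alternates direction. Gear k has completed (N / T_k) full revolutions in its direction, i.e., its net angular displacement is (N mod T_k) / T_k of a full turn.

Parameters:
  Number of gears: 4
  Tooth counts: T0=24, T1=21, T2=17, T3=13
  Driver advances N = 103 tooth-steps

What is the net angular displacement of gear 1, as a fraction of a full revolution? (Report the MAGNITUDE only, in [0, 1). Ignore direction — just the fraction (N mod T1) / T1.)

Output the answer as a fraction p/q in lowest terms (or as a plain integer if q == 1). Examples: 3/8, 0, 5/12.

Chain of 4 gears, tooth counts: [24, 21, 17, 13]
  gear 0: T0=24, direction=positive, advance = 103 mod 24 = 7 teeth = 7/24 turn
  gear 1: T1=21, direction=negative, advance = 103 mod 21 = 19 teeth = 19/21 turn
  gear 2: T2=17, direction=positive, advance = 103 mod 17 = 1 teeth = 1/17 turn
  gear 3: T3=13, direction=negative, advance = 103 mod 13 = 12 teeth = 12/13 turn
Gear 1: 103 mod 21 = 19
Fraction = 19 / 21 = 19/21 (gcd(19,21)=1) = 19/21

Answer: 19/21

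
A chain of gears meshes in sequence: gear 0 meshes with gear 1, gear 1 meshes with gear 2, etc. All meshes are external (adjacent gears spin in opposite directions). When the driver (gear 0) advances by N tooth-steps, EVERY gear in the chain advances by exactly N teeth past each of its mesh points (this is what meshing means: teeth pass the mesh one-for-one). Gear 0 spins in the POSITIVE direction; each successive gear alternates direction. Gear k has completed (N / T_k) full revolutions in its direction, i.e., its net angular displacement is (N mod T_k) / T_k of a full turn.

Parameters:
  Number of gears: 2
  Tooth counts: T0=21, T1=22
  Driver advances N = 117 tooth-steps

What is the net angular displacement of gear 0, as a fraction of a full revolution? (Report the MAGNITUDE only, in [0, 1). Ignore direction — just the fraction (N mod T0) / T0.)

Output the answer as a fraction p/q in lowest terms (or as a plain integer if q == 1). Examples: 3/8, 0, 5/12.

Answer: 4/7

Derivation:
Chain of 2 gears, tooth counts: [21, 22]
  gear 0: T0=21, direction=positive, advance = 117 mod 21 = 12 teeth = 12/21 turn
  gear 1: T1=22, direction=negative, advance = 117 mod 22 = 7 teeth = 7/22 turn
Gear 0: 117 mod 21 = 12
Fraction = 12 / 21 = 4/7 (gcd(12,21)=3) = 4/7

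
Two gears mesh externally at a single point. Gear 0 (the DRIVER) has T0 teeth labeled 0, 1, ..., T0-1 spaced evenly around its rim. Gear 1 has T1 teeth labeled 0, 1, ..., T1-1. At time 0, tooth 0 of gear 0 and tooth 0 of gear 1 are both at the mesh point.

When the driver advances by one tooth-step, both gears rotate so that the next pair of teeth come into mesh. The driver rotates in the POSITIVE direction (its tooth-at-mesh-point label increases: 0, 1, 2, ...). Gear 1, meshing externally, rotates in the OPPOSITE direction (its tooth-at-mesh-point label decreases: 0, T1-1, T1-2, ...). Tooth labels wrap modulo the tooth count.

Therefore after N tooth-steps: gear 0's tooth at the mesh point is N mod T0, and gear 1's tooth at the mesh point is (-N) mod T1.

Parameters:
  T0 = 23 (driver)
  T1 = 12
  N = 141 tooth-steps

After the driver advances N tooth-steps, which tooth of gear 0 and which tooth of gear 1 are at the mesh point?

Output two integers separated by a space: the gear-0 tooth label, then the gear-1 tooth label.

Answer: 3 3

Derivation:
Gear 0 (driver, T0=23): tooth at mesh = N mod T0
  141 = 6 * 23 + 3, so 141 mod 23 = 3
  gear 0 tooth = 3
Gear 1 (driven, T1=12): tooth at mesh = (-N) mod T1
  141 = 11 * 12 + 9, so 141 mod 12 = 9
  (-141) mod 12 = (-9) mod 12 = 12 - 9 = 3
Mesh after 141 steps: gear-0 tooth 3 meets gear-1 tooth 3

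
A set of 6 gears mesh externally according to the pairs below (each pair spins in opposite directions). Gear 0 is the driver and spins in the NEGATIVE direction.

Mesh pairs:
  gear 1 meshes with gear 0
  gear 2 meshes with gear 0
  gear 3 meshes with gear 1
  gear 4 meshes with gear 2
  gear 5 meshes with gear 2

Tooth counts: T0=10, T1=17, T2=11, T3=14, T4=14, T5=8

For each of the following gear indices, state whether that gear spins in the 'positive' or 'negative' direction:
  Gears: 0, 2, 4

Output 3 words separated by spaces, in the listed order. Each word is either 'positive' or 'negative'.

Answer: negative positive negative

Derivation:
Gear 0 (driver): negative (depth 0)
  gear 1: meshes with gear 0 -> depth 1 -> positive (opposite of gear 0)
  gear 2: meshes with gear 0 -> depth 1 -> positive (opposite of gear 0)
  gear 3: meshes with gear 1 -> depth 2 -> negative (opposite of gear 1)
  gear 4: meshes with gear 2 -> depth 2 -> negative (opposite of gear 2)
  gear 5: meshes with gear 2 -> depth 2 -> negative (opposite of gear 2)
Queried indices 0, 2, 4 -> negative, positive, negative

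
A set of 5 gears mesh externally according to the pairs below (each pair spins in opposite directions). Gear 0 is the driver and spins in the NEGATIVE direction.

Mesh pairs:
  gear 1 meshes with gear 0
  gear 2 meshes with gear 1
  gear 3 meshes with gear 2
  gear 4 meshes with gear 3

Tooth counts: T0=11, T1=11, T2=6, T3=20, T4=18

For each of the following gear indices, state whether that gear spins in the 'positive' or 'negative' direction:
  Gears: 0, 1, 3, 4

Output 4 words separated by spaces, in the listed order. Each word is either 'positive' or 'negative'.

Gear 0 (driver): negative (depth 0)
  gear 1: meshes with gear 0 -> depth 1 -> positive (opposite of gear 0)
  gear 2: meshes with gear 1 -> depth 2 -> negative (opposite of gear 1)
  gear 3: meshes with gear 2 -> depth 3 -> positive (opposite of gear 2)
  gear 4: meshes with gear 3 -> depth 4 -> negative (opposite of gear 3)
Queried indices 0, 1, 3, 4 -> negative, positive, positive, negative

Answer: negative positive positive negative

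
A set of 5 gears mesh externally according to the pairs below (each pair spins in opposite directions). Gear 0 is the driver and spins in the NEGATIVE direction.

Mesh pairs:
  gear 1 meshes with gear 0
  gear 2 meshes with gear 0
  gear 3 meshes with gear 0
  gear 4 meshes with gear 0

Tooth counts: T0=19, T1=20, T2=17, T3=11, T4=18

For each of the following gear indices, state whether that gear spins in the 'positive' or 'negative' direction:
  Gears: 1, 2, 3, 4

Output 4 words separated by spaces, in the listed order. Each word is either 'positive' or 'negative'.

Answer: positive positive positive positive

Derivation:
Gear 0 (driver): negative (depth 0)
  gear 1: meshes with gear 0 -> depth 1 -> positive (opposite of gear 0)
  gear 2: meshes with gear 0 -> depth 1 -> positive (opposite of gear 0)
  gear 3: meshes with gear 0 -> depth 1 -> positive (opposite of gear 0)
  gear 4: meshes with gear 0 -> depth 1 -> positive (opposite of gear 0)
Queried indices 1, 2, 3, 4 -> positive, positive, positive, positive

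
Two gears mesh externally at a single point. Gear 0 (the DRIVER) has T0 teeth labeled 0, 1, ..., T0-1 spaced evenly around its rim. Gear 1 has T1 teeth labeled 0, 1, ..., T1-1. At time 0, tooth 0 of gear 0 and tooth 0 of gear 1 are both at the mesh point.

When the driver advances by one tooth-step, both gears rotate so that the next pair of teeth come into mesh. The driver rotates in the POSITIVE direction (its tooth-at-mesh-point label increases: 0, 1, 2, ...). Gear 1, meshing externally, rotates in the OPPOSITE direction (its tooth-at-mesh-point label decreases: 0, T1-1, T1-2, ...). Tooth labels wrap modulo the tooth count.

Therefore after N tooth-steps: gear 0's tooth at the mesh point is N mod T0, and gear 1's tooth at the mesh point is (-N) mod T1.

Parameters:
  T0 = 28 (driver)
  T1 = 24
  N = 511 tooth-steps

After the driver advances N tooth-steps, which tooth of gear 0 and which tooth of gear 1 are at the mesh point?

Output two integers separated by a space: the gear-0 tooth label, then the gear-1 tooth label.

Answer: 7 17

Derivation:
Gear 0 (driver, T0=28): tooth at mesh = N mod T0
  511 = 18 * 28 + 7, so 511 mod 28 = 7
  gear 0 tooth = 7
Gear 1 (driven, T1=24): tooth at mesh = (-N) mod T1
  511 = 21 * 24 + 7, so 511 mod 24 = 7
  (-511) mod 24 = (-7) mod 24 = 24 - 7 = 17
Mesh after 511 steps: gear-0 tooth 7 meets gear-1 tooth 17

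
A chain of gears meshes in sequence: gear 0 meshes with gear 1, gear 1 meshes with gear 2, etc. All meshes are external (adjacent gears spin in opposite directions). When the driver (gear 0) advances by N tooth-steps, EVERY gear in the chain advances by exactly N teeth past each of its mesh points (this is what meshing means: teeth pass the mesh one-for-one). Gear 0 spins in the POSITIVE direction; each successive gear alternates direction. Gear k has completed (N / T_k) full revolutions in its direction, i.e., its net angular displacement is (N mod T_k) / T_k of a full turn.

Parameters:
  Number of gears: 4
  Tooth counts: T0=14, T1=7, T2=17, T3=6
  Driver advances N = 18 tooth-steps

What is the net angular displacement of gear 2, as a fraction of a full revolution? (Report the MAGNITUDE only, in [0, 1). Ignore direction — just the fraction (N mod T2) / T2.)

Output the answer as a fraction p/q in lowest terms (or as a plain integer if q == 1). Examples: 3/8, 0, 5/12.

Chain of 4 gears, tooth counts: [14, 7, 17, 6]
  gear 0: T0=14, direction=positive, advance = 18 mod 14 = 4 teeth = 4/14 turn
  gear 1: T1=7, direction=negative, advance = 18 mod 7 = 4 teeth = 4/7 turn
  gear 2: T2=17, direction=positive, advance = 18 mod 17 = 1 teeth = 1/17 turn
  gear 3: T3=6, direction=negative, advance = 18 mod 6 = 0 teeth = 0/6 turn
Gear 2: 18 mod 17 = 1
Fraction = 1 / 17 = 1/17 (gcd(1,17)=1) = 1/17

Answer: 1/17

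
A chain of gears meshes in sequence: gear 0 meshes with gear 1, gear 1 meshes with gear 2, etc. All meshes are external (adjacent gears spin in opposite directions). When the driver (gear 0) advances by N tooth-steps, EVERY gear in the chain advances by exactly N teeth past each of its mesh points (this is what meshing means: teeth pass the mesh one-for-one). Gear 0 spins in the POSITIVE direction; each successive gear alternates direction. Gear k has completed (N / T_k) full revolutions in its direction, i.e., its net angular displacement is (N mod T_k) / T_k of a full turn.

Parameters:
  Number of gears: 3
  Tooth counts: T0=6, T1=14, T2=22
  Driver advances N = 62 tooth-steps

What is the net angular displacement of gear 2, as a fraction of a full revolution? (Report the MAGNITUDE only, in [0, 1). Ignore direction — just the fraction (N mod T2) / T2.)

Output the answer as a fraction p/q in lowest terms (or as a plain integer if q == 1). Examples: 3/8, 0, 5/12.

Chain of 3 gears, tooth counts: [6, 14, 22]
  gear 0: T0=6, direction=positive, advance = 62 mod 6 = 2 teeth = 2/6 turn
  gear 1: T1=14, direction=negative, advance = 62 mod 14 = 6 teeth = 6/14 turn
  gear 2: T2=22, direction=positive, advance = 62 mod 22 = 18 teeth = 18/22 turn
Gear 2: 62 mod 22 = 18
Fraction = 18 / 22 = 9/11 (gcd(18,22)=2) = 9/11

Answer: 9/11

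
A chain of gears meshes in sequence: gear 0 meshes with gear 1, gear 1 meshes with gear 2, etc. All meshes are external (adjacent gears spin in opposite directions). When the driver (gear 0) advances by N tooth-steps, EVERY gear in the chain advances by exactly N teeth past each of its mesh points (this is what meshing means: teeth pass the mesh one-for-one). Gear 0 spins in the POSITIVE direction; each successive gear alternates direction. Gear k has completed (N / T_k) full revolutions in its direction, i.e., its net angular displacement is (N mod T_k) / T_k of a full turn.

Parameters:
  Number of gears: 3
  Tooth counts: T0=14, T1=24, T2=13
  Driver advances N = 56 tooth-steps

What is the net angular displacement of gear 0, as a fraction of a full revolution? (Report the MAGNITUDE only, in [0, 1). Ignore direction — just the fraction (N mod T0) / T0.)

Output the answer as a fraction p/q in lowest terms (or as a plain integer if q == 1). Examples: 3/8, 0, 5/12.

Answer: 0

Derivation:
Chain of 3 gears, tooth counts: [14, 24, 13]
  gear 0: T0=14, direction=positive, advance = 56 mod 14 = 0 teeth = 0/14 turn
  gear 1: T1=24, direction=negative, advance = 56 mod 24 = 8 teeth = 8/24 turn
  gear 2: T2=13, direction=positive, advance = 56 mod 13 = 4 teeth = 4/13 turn
Gear 0: 56 mod 14 = 0
Fraction = 0 / 14 = 0/1 (gcd(0,14)=14) = 0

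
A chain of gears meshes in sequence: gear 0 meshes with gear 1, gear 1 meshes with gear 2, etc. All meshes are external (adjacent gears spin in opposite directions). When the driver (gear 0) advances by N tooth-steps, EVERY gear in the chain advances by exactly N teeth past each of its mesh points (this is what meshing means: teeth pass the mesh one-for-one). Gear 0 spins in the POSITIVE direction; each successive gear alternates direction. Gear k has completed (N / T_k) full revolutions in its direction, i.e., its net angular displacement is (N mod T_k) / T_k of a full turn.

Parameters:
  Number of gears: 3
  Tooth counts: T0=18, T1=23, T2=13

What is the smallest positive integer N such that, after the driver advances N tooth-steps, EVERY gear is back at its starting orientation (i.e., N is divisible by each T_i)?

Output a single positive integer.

Gear k returns to start when N is a multiple of T_k.
All gears at start simultaneously when N is a common multiple of [18, 23, 13]; the smallest such N is lcm(18, 23, 13).
Start: lcm = T0 = 18
Fold in T1=23: gcd(18, 23) = 1; lcm(18, 23) = 18 * 23 / 1 = 414 / 1 = 414
Fold in T2=13: gcd(414, 13) = 1; lcm(414, 13) = 414 * 13 / 1 = 5382 / 1 = 5382
Full cycle length = 5382

Answer: 5382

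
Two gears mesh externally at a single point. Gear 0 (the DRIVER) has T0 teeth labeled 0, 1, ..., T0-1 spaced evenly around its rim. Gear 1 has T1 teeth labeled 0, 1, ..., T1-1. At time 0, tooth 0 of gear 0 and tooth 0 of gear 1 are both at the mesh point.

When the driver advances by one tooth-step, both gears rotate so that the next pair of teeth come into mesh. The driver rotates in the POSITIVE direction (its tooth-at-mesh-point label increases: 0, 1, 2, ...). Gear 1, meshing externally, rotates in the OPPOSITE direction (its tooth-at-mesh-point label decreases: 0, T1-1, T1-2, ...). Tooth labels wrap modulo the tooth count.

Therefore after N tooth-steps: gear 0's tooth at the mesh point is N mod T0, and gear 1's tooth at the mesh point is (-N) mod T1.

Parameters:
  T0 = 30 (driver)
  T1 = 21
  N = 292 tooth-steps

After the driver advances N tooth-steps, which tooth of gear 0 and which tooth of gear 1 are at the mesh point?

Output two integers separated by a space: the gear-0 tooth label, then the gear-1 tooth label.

Answer: 22 2

Derivation:
Gear 0 (driver, T0=30): tooth at mesh = N mod T0
  292 = 9 * 30 + 22, so 292 mod 30 = 22
  gear 0 tooth = 22
Gear 1 (driven, T1=21): tooth at mesh = (-N) mod T1
  292 = 13 * 21 + 19, so 292 mod 21 = 19
  (-292) mod 21 = (-19) mod 21 = 21 - 19 = 2
Mesh after 292 steps: gear-0 tooth 22 meets gear-1 tooth 2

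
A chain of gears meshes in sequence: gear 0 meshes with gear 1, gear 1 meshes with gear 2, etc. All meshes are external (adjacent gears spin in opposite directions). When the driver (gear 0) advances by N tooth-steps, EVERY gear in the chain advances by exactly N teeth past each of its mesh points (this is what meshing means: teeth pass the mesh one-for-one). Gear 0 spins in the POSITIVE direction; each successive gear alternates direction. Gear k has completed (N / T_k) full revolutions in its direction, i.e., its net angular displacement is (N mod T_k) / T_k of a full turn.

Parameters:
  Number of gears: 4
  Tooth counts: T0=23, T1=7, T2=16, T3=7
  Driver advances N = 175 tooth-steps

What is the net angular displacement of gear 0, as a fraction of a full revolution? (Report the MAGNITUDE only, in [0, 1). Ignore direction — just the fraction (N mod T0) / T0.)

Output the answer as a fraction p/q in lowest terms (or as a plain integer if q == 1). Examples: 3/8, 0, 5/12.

Answer: 14/23

Derivation:
Chain of 4 gears, tooth counts: [23, 7, 16, 7]
  gear 0: T0=23, direction=positive, advance = 175 mod 23 = 14 teeth = 14/23 turn
  gear 1: T1=7, direction=negative, advance = 175 mod 7 = 0 teeth = 0/7 turn
  gear 2: T2=16, direction=positive, advance = 175 mod 16 = 15 teeth = 15/16 turn
  gear 3: T3=7, direction=negative, advance = 175 mod 7 = 0 teeth = 0/7 turn
Gear 0: 175 mod 23 = 14
Fraction = 14 / 23 = 14/23 (gcd(14,23)=1) = 14/23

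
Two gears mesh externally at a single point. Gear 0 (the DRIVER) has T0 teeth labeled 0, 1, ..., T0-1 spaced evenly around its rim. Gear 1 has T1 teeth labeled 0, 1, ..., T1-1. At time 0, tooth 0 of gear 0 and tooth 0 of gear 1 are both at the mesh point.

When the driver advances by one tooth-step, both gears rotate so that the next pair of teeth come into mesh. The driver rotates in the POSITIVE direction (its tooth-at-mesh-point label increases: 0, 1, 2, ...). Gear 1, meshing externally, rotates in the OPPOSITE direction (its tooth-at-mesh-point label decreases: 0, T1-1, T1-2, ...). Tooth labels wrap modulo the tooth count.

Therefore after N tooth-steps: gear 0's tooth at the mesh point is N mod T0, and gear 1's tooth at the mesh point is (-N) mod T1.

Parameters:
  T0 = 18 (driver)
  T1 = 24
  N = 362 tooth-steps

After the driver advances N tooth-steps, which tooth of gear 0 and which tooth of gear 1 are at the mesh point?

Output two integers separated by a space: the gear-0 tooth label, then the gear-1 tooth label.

Answer: 2 22

Derivation:
Gear 0 (driver, T0=18): tooth at mesh = N mod T0
  362 = 20 * 18 + 2, so 362 mod 18 = 2
  gear 0 tooth = 2
Gear 1 (driven, T1=24): tooth at mesh = (-N) mod T1
  362 = 15 * 24 + 2, so 362 mod 24 = 2
  (-362) mod 24 = (-2) mod 24 = 24 - 2 = 22
Mesh after 362 steps: gear-0 tooth 2 meets gear-1 tooth 22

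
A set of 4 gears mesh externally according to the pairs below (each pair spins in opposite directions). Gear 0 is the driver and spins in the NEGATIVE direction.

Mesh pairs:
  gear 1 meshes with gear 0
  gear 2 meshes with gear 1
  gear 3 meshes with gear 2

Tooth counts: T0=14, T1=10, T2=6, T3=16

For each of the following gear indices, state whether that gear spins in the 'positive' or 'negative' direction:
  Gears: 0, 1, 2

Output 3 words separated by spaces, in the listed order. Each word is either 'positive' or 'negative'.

Answer: negative positive negative

Derivation:
Gear 0 (driver): negative (depth 0)
  gear 1: meshes with gear 0 -> depth 1 -> positive (opposite of gear 0)
  gear 2: meshes with gear 1 -> depth 2 -> negative (opposite of gear 1)
  gear 3: meshes with gear 2 -> depth 3 -> positive (opposite of gear 2)
Queried indices 0, 1, 2 -> negative, positive, negative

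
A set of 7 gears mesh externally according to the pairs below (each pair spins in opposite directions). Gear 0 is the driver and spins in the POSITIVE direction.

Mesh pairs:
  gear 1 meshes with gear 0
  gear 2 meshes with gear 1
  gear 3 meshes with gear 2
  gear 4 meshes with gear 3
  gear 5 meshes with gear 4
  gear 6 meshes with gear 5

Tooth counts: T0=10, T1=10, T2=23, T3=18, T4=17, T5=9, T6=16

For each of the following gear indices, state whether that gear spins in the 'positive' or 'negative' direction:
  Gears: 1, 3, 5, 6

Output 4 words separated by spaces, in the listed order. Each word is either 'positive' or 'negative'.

Gear 0 (driver): positive (depth 0)
  gear 1: meshes with gear 0 -> depth 1 -> negative (opposite of gear 0)
  gear 2: meshes with gear 1 -> depth 2 -> positive (opposite of gear 1)
  gear 3: meshes with gear 2 -> depth 3 -> negative (opposite of gear 2)
  gear 4: meshes with gear 3 -> depth 4 -> positive (opposite of gear 3)
  gear 5: meshes with gear 4 -> depth 5 -> negative (opposite of gear 4)
  gear 6: meshes with gear 5 -> depth 6 -> positive (opposite of gear 5)
Queried indices 1, 3, 5, 6 -> negative, negative, negative, positive

Answer: negative negative negative positive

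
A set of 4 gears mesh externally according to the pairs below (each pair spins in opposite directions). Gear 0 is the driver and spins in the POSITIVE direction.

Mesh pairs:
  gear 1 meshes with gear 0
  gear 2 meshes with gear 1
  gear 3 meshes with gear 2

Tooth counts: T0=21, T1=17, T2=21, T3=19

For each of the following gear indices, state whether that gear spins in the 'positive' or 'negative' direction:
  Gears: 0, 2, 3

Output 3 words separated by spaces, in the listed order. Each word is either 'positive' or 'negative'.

Gear 0 (driver): positive (depth 0)
  gear 1: meshes with gear 0 -> depth 1 -> negative (opposite of gear 0)
  gear 2: meshes with gear 1 -> depth 2 -> positive (opposite of gear 1)
  gear 3: meshes with gear 2 -> depth 3 -> negative (opposite of gear 2)
Queried indices 0, 2, 3 -> positive, positive, negative

Answer: positive positive negative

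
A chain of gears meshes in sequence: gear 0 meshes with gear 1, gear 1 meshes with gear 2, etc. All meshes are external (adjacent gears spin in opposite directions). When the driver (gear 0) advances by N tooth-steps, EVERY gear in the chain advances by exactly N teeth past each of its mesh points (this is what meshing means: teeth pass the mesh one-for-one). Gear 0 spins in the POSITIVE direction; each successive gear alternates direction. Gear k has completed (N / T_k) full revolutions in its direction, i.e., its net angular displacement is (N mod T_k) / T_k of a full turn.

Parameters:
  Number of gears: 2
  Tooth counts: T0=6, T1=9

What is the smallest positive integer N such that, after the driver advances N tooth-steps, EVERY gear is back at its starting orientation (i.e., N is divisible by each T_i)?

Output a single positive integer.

Answer: 18

Derivation:
Gear k returns to start when N is a multiple of T_k.
All gears at start simultaneously when N is a common multiple of [6, 9]; the smallest such N is lcm(6, 9).
Start: lcm = T0 = 6
Fold in T1=9: gcd(6, 9) = 3; lcm(6, 9) = 6 * 9 / 3 = 54 / 3 = 18
Full cycle length = 18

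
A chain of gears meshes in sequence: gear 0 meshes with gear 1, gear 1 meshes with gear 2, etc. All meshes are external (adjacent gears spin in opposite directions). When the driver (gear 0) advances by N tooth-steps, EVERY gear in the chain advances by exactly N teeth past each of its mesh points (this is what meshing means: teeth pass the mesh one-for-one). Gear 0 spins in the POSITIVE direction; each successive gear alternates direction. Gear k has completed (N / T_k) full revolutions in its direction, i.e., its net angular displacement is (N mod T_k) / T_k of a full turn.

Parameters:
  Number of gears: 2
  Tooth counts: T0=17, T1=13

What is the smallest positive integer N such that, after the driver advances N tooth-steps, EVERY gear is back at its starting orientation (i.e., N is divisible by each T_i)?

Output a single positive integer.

Gear k returns to start when N is a multiple of T_k.
All gears at start simultaneously when N is a common multiple of [17, 13]; the smallest such N is lcm(17, 13).
Start: lcm = T0 = 17
Fold in T1=13: gcd(17, 13) = 1; lcm(17, 13) = 17 * 13 / 1 = 221 / 1 = 221
Full cycle length = 221

Answer: 221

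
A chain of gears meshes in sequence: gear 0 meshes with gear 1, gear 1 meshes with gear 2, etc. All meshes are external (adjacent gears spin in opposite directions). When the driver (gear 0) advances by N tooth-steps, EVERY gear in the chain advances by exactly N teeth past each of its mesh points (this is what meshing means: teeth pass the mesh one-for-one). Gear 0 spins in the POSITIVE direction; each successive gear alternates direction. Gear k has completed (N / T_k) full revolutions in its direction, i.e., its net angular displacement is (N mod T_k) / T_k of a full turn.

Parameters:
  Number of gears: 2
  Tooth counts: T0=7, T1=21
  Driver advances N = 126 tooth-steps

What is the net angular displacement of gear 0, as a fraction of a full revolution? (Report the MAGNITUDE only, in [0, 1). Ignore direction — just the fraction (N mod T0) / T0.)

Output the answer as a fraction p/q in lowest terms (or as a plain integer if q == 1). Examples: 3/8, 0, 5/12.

Answer: 0

Derivation:
Chain of 2 gears, tooth counts: [7, 21]
  gear 0: T0=7, direction=positive, advance = 126 mod 7 = 0 teeth = 0/7 turn
  gear 1: T1=21, direction=negative, advance = 126 mod 21 = 0 teeth = 0/21 turn
Gear 0: 126 mod 7 = 0
Fraction = 0 / 7 = 0/1 (gcd(0,7)=7) = 0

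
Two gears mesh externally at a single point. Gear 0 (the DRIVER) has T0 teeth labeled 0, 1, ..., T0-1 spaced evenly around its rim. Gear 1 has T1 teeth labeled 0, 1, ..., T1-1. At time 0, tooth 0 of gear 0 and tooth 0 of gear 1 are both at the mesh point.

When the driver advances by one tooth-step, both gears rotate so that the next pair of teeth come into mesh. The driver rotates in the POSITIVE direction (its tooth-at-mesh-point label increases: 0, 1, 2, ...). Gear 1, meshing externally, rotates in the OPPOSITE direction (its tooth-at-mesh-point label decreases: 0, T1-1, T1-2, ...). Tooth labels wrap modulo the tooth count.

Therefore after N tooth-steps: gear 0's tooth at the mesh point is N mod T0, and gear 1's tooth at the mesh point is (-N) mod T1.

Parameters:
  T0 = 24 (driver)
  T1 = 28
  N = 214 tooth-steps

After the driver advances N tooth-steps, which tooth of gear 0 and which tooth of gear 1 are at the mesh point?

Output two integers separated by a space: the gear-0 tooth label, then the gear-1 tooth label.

Answer: 22 10

Derivation:
Gear 0 (driver, T0=24): tooth at mesh = N mod T0
  214 = 8 * 24 + 22, so 214 mod 24 = 22
  gear 0 tooth = 22
Gear 1 (driven, T1=28): tooth at mesh = (-N) mod T1
  214 = 7 * 28 + 18, so 214 mod 28 = 18
  (-214) mod 28 = (-18) mod 28 = 28 - 18 = 10
Mesh after 214 steps: gear-0 tooth 22 meets gear-1 tooth 10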